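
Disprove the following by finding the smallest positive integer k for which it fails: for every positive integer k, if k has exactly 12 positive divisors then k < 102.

k = 108

For k = 60, 72, 84, 90, 96 the conclusion holds.
k = 108: τ(108) = 12; 108 ≥ 102.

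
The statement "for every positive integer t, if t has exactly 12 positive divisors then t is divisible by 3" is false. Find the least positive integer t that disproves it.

Check each positive integer t in order until t has exactly 12 positive divisors but t is not divisible by 3.
The first 8 eligible values, up to t = 132, all satisfy the conclusion.
t = 140: τ(140) = 12; 140 mod 3 = 2.
Thus t = 140 disproves the claim, and no smaller t works.

t = 140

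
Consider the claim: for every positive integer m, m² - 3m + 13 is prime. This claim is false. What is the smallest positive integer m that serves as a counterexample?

m = 12

We need the least positive integer m for which m² - 3m + 13 is not prime.
The first 11 eligible values, up to m = 11, all satisfy the conclusion.
m = 12: m² - 3m + 13 = 121 = 11 × 11, composite.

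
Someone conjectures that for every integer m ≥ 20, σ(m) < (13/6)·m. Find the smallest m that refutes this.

m = 24

We need the least integer m ≥ 20 for which the claim fails.
m = 20: σ(20) = 42; 42 < 130/3.
m = 21: σ(21) = 32; 32 < 91/2.
m = 22: σ(22) = 36; 36 < 143/3.
m = 23: σ(23) = 24; 24 < 299/6.
m = 24: σ(24) = 60; 60 ≥ 52.
So m = 24 is the smallest counterexample.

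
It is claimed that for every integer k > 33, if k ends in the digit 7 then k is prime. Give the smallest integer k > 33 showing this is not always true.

k = 57

For k = 37, 47 the conclusion holds.
k = 57: 57 ends in 7; 57 = 3 × 19, composite.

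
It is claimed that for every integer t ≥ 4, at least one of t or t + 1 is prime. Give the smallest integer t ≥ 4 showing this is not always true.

t = 8

A counterexample is any integer t ≥ 4 such that t, t + 1 are both composite; we check each in order.
The first 4 eligible values, up to t = 7, all satisfy the conclusion.
t = 8: 8 = 2 × 4; 9 = 3 × 3 — both composite.
Thus t = 8 disproves the claim, and no smaller t works.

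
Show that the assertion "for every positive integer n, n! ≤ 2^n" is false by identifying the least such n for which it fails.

Check each positive integer n in order until n! > 2^n.
For n = 1, 2, 3 the conclusion holds.
n = 4: n! = 24 and 2^n = 16, so 24 > 16.

n = 4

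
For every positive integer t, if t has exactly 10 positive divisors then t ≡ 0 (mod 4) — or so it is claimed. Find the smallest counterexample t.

A counterexample is any positive integer t such that t has exactly 10 positive divisors but the claim fails; we check each in order.
t = 48: τ(48) = 10; 48 ≡ 0 (mod 4).
t = 80: τ(80) = 10; 80 ≡ 0 (mod 4).
t = 112: τ(112) = 10; 112 ≡ 0 (mod 4).
t = 162: τ(162) = 10; 162 ≡ 2 (mod 4).
Hence t = 162 is a counterexample.

t = 162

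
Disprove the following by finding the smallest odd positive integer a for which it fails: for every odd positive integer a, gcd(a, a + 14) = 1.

a = 7

For a = 1, 3, 5 the conclusion holds.
a = 7: gcd(7, 21) = 7.
Hence a = 7 is a counterexample.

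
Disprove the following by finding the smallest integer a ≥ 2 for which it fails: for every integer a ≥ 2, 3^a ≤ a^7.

a = 19

A counterexample is any integer a ≥ 2 such that 3^a > a^7; we check each in order.
For a = 2, 3, 4, 5, …, 16, 17, 18 the conclusion holds.
a = 19: 3^a = 1162261467 and a^7 = 893871739, so 1162261467 > 893871739.
So a = 19 is the smallest counterexample.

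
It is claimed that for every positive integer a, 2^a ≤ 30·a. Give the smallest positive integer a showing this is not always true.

We need the least positive integer a for which 2^a > 30·a.
The first 7 eligible values, up to a = 7, all satisfy the conclusion.
a = 8: 2^a = 256 and 30·a = 240, so 256 > 240.

a = 8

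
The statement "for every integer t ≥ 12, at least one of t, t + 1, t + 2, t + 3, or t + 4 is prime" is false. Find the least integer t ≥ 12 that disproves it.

A counterexample is any integer t ≥ 12 such that t, t + 1, t + 2, t + 3, t + 4 are all composite; we check each in order.
The first 12 eligible values, up to t = 23, all satisfy the conclusion.
t = 24: 24 = 2 × 12; 25 = 5 × 5; 26 = 2 × 13; 27 = 3 × 9; 28 = 2 × 14 — all composite.
So t = 24 is the smallest counterexample.

t = 24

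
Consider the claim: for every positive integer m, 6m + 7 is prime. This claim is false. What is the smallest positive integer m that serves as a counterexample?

Check each positive integer m in order until 6m + 7 is not prime.
For m = 1, 2 the conclusion holds.
m = 3: 6m + 7 = 25 = 5 × 5, composite.
So m = 3 is the smallest counterexample.

m = 3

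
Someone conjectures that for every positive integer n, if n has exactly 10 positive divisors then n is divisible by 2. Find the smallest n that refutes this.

For n = 48, 80, 112, 162, 176, 208, 272, 304, 368 the conclusion holds.
n = 405: τ(405) = 10; 405 mod 2 = 1.
Hence n = 405 is a counterexample.

n = 405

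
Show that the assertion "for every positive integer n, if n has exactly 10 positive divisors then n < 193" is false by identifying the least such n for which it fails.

We need the least positive integer n for which n has exactly 10 positive divisors but the claim fails.
n = 48: τ(48) = 10; 48 < 193.
n = 80: τ(80) = 10; 80 < 193.
n = 112: τ(112) = 10; 112 < 193.
n = 162: τ(162) = 10; 162 < 193.
n = 176: τ(176) = 10; 176 < 193.
n = 208: τ(208) = 10; 208 ≥ 193.

n = 208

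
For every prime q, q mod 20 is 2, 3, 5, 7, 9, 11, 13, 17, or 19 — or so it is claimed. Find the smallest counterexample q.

We need the least prime q for which the claim fails.
For q = 2, 3, 5, 7, …, 29, 31, 37 the conclusion holds.
q = 41: 41 mod 20 = 1 — not in {2, 3, 5, 7, 9, 11, 13, 17, 19}.
Thus q = 41 disproves the claim, and no smaller q works.

q = 41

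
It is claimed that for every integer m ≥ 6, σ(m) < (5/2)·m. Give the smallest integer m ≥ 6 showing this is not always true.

m = 24

We need the least integer m ≥ 6 for which the claim fails.
For m = 6, 7, 8, 9, …, 21, 22, 23 the conclusion holds.
m = 24: σ(24) = 60; 60 ≥ 60.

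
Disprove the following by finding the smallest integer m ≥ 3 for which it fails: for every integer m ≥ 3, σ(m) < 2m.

m = 6

m = 3: σ(3) = 4; 4 < 6.
m = 4: σ(4) = 7; 7 < 8.
m = 5: σ(5) = 6; 6 < 10.
m = 6: σ(6) = 12; 12 ≥ 12.
Hence m = 6 is a counterexample.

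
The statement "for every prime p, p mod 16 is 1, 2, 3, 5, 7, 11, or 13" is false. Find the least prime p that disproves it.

A counterexample is any prime p such that the claim fails; we check each in order.
For p = 2, 3, 5, 7, 11, 13, 17, 19, 23, 29 the conclusion holds.
p = 31: 31 mod 16 = 15 — not in {1, 2, 3, 5, 7, 11, 13}.

p = 31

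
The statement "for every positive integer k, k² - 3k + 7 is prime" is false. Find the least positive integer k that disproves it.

k = 6

A counterexample is any positive integer k such that k² - 3k + 7 is not prime; we check each in order.
For k = 1, 2, 3, 4, 5 the conclusion holds.
k = 6: k² - 3k + 7 = 25 = 5 × 5, composite.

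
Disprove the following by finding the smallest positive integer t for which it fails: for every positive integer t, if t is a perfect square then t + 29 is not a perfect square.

t = 196

A counterexample is any positive integer t such that t is a perfect square but t + 29 is a perfect square; we check each in order.
The first 13 eligible values, up to t = 169, all satisfy the conclusion.
t = 196: 196 = 14² and 196 + 29 = 225 = 15².
Hence t = 196 is a counterexample.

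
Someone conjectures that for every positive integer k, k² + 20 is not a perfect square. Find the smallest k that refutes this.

For k = 1, 2, 3 the conclusion holds.
k = 4: 4² + 20 = 36 = 6², a perfect square.
So k = 4 is the smallest counterexample.

k = 4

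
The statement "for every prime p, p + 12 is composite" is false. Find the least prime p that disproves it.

p = 5

p = 2: p + 12 = 14 = 2 × 7, composite.
p = 3: p + 12 = 15 = 3 × 5, composite.
p = 5: p + 12 = 17, prime — not composite.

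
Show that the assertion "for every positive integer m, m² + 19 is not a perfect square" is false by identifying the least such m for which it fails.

Check each positive integer m in order until m² + 19 is a perfect square.
For m = 1, 2, 3, 4, 5, 6, 7, 8 the conclusion holds.
m = 9: 9² + 19 = 100 = 10², a perfect square.

m = 9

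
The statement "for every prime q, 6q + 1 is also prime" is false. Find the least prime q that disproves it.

q = 2: 6q + 1 = 13, prime.
q = 3: 6q + 1 = 19, prime.
q = 5: 6q + 1 = 31, prime.
q = 7: 6q + 1 = 43, prime.
q = 11: 6q + 1 = 67, prime.
q = 13: 6q + 1 = 79, prime.
q = 17: 6q + 1 = 103, prime.
q = 19: 6q + 1 = 115 = 5 × 23, not prime.

q = 19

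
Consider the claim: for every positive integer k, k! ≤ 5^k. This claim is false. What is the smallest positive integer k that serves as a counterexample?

A counterexample is any positive integer k such that k! > 5^k; we check each in order.
The first 11 eligible values, up to k = 11, all satisfy the conclusion.
k = 12: k! = 479001600 and 5^k = 244140625, so 479001600 > 244140625.

k = 12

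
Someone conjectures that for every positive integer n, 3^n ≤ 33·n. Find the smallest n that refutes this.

n = 5

Check each positive integer n in order until 3^n > 33·n.
n = 1: 3^n = 3 and 33·n = 33, so 3 ≤ 33.
n = 2: 3^n = 9 and 33·n = 66, so 9 ≤ 66.
n = 3: 3^n = 27 and 33·n = 99, so 27 ≤ 99.
n = 4: 3^n = 81 and 33·n = 132, so 81 ≤ 132.
n = 5: 3^n = 243 and 33·n = 165, so 243 > 165.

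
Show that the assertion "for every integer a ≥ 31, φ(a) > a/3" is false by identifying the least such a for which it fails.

a = 36

a = 31: φ(31) = 30 and 31/3 = 31/3, so φ(31) > 31/3.
a = 32: φ(32) = 16 and 32/3 = 32/3, so φ(32) > 32/3.
a = 33: φ(33) = 20 and 33/3 = 11, so φ(33) > 33/3.
a = 34: φ(34) = 16 and 34/3 = 34/3, so φ(34) > 34/3.
a = 35: φ(35) = 24 and 35/3 = 35/3, so φ(35) > 35/3.
a = 36: φ(36) = 12 and 36/3 = 12, so φ(36) ≤ 36/3.
So a = 36 is the smallest counterexample.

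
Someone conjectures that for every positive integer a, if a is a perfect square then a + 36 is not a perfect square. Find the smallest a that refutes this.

a = 64

A counterexample is any positive integer a such that a is a perfect square but a + 36 is a perfect square; we check each in order.
a = 1: 1 + 36 = 37, not a perfect square.
a = 4: 4 + 36 = 40, not a perfect square.
a = 9: 9 + 36 = 45, not a perfect square.
a = 16: 16 + 36 = 52, not a perfect square.
a = 25: 25 + 36 = 61, not a perfect square.
a = 36: 36 + 36 = 72, not a perfect square.
a = 49: 49 + 36 = 85, not a perfect square.
a = 64: 64 = 8² and 64 + 36 = 100 = 10².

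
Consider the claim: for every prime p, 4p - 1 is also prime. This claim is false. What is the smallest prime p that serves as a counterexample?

Check each prime p in order until 4p - 1 is not prime.
p = 2: 4p - 1 = 7, prime.
p = 3: 4p - 1 = 11, prime.
p = 5: 4p - 1 = 19, prime.
p = 7: 4p - 1 = 27 = 3 × 9, not prime.

p = 7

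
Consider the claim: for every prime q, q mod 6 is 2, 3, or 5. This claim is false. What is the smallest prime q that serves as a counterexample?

q = 2: 2 mod 6 = 2.
q = 3: 3 mod 6 = 3.
q = 5: 5 mod 6 = 5.
q = 7: 7 mod 6 = 1 — not in {2, 3, 5}.

q = 7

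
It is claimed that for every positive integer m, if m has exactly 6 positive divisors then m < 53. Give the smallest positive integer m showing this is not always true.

A counterexample is any positive integer m such that m has exactly 6 positive divisors but the claim fails; we check each in order.
The first 9 eligible values, up to m = 52, all satisfy the conclusion.
m = 63: τ(63) = 6; 63 ≥ 53.

m = 63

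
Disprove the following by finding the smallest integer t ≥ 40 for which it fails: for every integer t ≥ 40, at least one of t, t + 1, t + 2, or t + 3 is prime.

t = 48

t = 40: 41 is prime.
t = 41: 41 is prime.
t = 42: 43 is prime.
t = 43: 43 is prime.
t = 44: 47 is prime.
t = 45: 47 is prime.
t = 46: 47 is prime.
t = 47: 47 is prime.
t = 48: 48 = 2 × 24; 49 = 7 × 7; 50 = 2 × 25; 51 = 3 × 17 — all composite.
Hence t = 48 is a counterexample.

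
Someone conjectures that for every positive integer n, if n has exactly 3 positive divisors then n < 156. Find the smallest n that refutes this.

n = 169

The first 5 eligible values, up to n = 121, all satisfy the conclusion.
n = 169: τ(169) = 3; 169 ≥ 156.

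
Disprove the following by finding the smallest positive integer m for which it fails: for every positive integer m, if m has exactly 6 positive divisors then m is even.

Check each positive integer m in order until m has exactly 6 positive divisors but m is odd.
For m = 12, 18, 20, 28, 32, 44 the conclusion holds.
m = 45: divisors of 45: 1, 3, 5, 9, 15, 45; 45 is odd.
Thus m = 45 disproves the claim, and no smaller m works.

m = 45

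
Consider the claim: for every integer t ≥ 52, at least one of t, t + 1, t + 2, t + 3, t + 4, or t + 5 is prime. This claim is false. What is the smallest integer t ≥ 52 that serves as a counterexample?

We need the least integer t ≥ 52 for which t, t + 1, t + 2, t + 3, t + 4, t + 5 are all composite.
For t = 52, 53, 54, 55, …, 87, 88, 89 the conclusion holds.
t = 90: 90 = 2 × 45; 91 = 7 × 13; 92 = 2 × 46; 93 = 3 × 31; 94 = 2 × 47; 95 = 5 × 19 — all composite.

t = 90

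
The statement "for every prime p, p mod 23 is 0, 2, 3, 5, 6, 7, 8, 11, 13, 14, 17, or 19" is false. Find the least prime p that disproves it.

For p = 2, 3, 5, 7, …, 29, 31, 37 the conclusion holds.
p = 41: 41 mod 23 = 18 — not in {0, 2, 3, 5, 6, 7, 8, 11, 13, 14, 17, 19}.

p = 41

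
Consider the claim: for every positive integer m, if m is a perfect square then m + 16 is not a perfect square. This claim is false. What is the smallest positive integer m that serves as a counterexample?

Check each positive integer m in order until m is a perfect square but m + 16 is a perfect square.
m = 1: 1 + 16 = 17, not a perfect square.
m = 4: 4 + 16 = 20, not a perfect square.
m = 9: 9 = 3² and 9 + 16 = 25 = 5².
Hence m = 9 is a counterexample.

m = 9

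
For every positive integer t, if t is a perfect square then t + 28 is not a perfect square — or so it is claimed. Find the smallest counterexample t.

For t = 1, 4, 9, 16, 25 the conclusion holds.
t = 36: 36 = 6² and 36 + 28 = 64 = 8².
Hence t = 36 is a counterexample.

t = 36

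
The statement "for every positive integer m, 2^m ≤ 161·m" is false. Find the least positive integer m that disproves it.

m = 11

Check each positive integer m in order until 2^m > 161·m.
The first 10 eligible values, up to m = 10, all satisfy the conclusion.
m = 11: 2^m = 2048 and 161·m = 1771, so 2048 > 1771.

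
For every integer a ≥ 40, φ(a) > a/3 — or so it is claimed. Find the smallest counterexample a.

We need the least integer a ≥ 40 for which the claim fails.
a = 40: φ(40) = 16 and 40/3 = 40/3, so φ(40) > 40/3.
a = 41: φ(41) = 40 and 41/3 = 41/3, so φ(41) > 41/3.
a = 42: φ(42) = 12 and 42/3 = 14, so φ(42) ≤ 42/3.
Thus a = 42 disproves the claim, and no smaller a works.

a = 42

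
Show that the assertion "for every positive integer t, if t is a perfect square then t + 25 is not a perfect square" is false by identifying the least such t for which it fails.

A counterexample is any positive integer t such that t is a perfect square but t + 25 is a perfect square; we check each in order.
For t = 1, 4, 9, 16, …, 81, 100, 121 the conclusion holds.
t = 144: 144 = 12² and 144 + 25 = 169 = 13².

t = 144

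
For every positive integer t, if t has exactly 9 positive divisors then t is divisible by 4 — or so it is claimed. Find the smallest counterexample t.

For t = 36, 100, 196 the conclusion holds.
t = 225: τ(225) = 9; 225 mod 4 = 1.
So t = 225 is the smallest counterexample.

t = 225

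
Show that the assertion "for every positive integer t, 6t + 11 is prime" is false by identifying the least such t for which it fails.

t = 4

We need the least positive integer t for which 6t + 11 is not prime.
t = 1: 6t + 11 = 17, prime.
t = 2: 6t + 11 = 23, prime.
t = 3: 6t + 11 = 29, prime.
t = 4: 6t + 11 = 35 = 5 × 7, composite.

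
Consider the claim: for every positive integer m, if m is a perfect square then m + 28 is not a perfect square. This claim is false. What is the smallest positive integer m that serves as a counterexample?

m = 36

We need the least positive integer m for which m is a perfect square but m + 28 is a perfect square.
m = 1: 1 + 28 = 29, not a perfect square.
m = 4: 4 + 28 = 32, not a perfect square.
m = 9: 9 + 28 = 37, not a perfect square.
m = 16: 16 + 28 = 44, not a perfect square.
m = 25: 25 + 28 = 53, not a perfect square.
m = 36: 36 = 6² and 36 + 28 = 64 = 8².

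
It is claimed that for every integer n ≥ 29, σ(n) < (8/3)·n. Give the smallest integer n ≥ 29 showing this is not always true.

n = 60

For n = 29, 30, 31, 32, …, 57, 58, 59 the conclusion holds.
n = 60: σ(60) = 168; 168 ≥ 160.
So n = 60 is the smallest counterexample.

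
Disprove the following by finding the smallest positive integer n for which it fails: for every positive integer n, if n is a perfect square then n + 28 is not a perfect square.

n = 36

n = 1: 1 + 28 = 29, not a perfect square.
n = 4: 4 + 28 = 32, not a perfect square.
n = 9: 9 + 28 = 37, not a perfect square.
n = 16: 16 + 28 = 44, not a perfect square.
n = 25: 25 + 28 = 53, not a perfect square.
n = 36: 36 = 6² and 36 + 28 = 64 = 8².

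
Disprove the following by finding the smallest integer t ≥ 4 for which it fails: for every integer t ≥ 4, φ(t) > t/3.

For t = 4, 5 the conclusion holds.
t = 6: φ(6) = 2 and 6/3 = 2, so φ(6) ≤ 6/3.
Hence t = 6 is a counterexample.

t = 6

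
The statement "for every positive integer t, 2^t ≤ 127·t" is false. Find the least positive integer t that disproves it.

t = 11

For t = 1, 2, 3, 4, 5, 6, 7, 8, 9, 10 the conclusion holds.
t = 11: 2^t = 2048 and 127·t = 1397, so 2048 > 1397.
So t = 11 is the smallest counterexample.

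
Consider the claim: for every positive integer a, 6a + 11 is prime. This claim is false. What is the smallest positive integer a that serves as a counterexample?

a = 4

For a = 1, 2, 3 the conclusion holds.
a = 4: 6a + 11 = 35 = 5 × 7, composite.
Hence a = 4 is a counterexample.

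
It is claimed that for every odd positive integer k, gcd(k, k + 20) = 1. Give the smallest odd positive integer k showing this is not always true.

k = 1: gcd(1, 21) = 1.
k = 3: gcd(3, 23) = 1.
k = 5: gcd(5, 25) = 5.
Hence k = 5 is a counterexample.

k = 5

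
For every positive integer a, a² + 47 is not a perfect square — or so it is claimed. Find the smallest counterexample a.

a = 23

A counterexample is any positive integer a such that a² + 47 is a perfect square; we check each in order.
For a = 1, 2, 3, 4, …, 20, 21, 22 the conclusion holds.
a = 23: 23² + 47 = 576 = 24², a perfect square.
Thus a = 23 disproves the claim, and no smaller a works.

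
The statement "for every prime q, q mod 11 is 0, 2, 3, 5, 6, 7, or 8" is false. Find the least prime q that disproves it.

A counterexample is any prime q such that the claim fails; we check each in order.
For q = 2, 3, 5, 7, 11, 13, 17, 19 the conclusion holds.
q = 23: 23 mod 11 = 1 — not in {0, 2, 3, 5, 6, 7, 8}.

q = 23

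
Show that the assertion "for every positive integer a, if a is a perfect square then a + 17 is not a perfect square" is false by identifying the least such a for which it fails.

a = 64

A counterexample is any positive integer a such that a is a perfect square but a + 17 is a perfect square; we check each in order.
For a = 1, 4, 9, 16, 25, 36, 49 the conclusion holds.
a = 64: 64 = 8² and 64 + 17 = 81 = 9².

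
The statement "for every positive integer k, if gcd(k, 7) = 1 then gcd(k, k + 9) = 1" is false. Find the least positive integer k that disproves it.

We need the least positive integer k for which gcd(k, 7) = 1 but gcd(k, k + 9) > 1.
k = 1: gcd(1, 10) = 1.
k = 2: gcd(2, 11) = 1.
k = 3: gcd(3, 12) = 3.
Hence k = 3 is a counterexample.

k = 3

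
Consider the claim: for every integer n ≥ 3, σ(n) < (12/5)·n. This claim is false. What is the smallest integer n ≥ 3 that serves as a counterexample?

For n = 3, 4, 5, 6, …, 21, 22, 23 the conclusion holds.
n = 24: σ(24) = 60; 60 ≥ 288/5.

n = 24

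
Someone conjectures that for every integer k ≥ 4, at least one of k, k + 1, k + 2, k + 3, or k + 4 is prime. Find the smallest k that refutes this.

For k = 4, 5, 6, 7, …, 21, 22, 23 the conclusion holds.
k = 24: 24 = 2 × 12; 25 = 5 × 5; 26 = 2 × 13; 27 = 3 × 9; 28 = 2 × 14 — all composite.

k = 24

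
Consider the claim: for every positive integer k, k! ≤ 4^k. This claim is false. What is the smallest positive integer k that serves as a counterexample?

k = 9

A counterexample is any positive integer k such that k! > 4^k; we check each in order.
For k = 1, 2, 3, 4, 5, 6, 7, 8 the conclusion holds.
k = 9: k! = 362880 and 4^k = 262144, so 362880 > 262144.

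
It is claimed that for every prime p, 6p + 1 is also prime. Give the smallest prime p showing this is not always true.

p = 19

For p = 2, 3, 5, 7, 11, 13, 17 the conclusion holds.
p = 19: 6p + 1 = 115 = 5 × 23, not prime.
So p = 19 is the smallest counterexample.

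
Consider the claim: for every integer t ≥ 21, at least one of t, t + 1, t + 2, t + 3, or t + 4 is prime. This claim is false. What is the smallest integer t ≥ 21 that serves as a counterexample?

t = 24

For t = 21, 22, 23 the conclusion holds.
t = 24: 24 = 2 × 12; 25 = 5 × 5; 26 = 2 × 13; 27 = 3 × 9; 28 = 2 × 14 — all composite.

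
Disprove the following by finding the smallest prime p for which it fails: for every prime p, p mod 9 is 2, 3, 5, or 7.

p = 13

A counterexample is any prime p such that the claim fails; we check each in order.
p = 2: 2 mod 9 = 2.
p = 3: 3 mod 9 = 3.
p = 5: 5 mod 9 = 5.
p = 7: 7 mod 9 = 7.
p = 11: 11 mod 9 = 2.
p = 13: 13 mod 9 = 4 — not in {2, 3, 5, 7}.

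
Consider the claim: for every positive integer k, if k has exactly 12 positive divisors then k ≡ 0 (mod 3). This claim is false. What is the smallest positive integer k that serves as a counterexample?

k = 140

A counterexample is any positive integer k such that k has exactly 12 positive divisors but the claim fails; we check each in order.
The first 8 eligible values, up to k = 132, all satisfy the conclusion.
k = 140: τ(140) = 12; 140 ≡ 2 (mod 3).
Hence k = 140 is a counterexample.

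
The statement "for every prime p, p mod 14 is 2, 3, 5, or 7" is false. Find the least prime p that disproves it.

p = 11

A counterexample is any prime p such that the claim fails; we check each in order.
p = 2: 2 mod 14 = 2.
p = 3: 3 mod 14 = 3.
p = 5: 5 mod 14 = 5.
p = 7: 7 mod 14 = 7.
p = 11: 11 mod 14 = 11 — not in {2, 3, 5, 7}.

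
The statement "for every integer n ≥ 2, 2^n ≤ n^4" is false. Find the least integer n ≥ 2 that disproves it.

The first 15 eligible values, up to n = 16, all satisfy the conclusion.
n = 17: 2^n = 131072 and n^4 = 83521, so 131072 > 83521.
Thus n = 17 disproves the claim, and no smaller n works.

n = 17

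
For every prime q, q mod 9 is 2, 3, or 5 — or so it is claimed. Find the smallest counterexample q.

q = 7

For q = 2, 3, 5 the conclusion holds.
q = 7: 7 mod 9 = 7 — not in {2, 3, 5}.
Hence q = 7 is a counterexample.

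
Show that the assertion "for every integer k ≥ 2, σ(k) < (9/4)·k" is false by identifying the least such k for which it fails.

k = 12

We need the least integer k ≥ 2 for which the claim fails.
For k = 2, 3, 4, 5, 6, 7, 8, 9, 10, 11 the conclusion holds.
k = 12: σ(12) = 28; 28 ≥ 27.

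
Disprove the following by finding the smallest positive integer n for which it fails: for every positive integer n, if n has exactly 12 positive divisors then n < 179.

The first 12 eligible values, up to n = 160, all satisfy the conclusion.
n = 198: τ(198) = 12; 198 ≥ 179.

n = 198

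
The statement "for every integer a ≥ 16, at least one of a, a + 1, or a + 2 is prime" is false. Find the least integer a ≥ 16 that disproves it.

a = 20

a = 16: 17 is prime.
a = 17: 17 is prime.
a = 18: 19 is prime.
a = 19: 19 is prime.
a = 20: 20 = 2 × 10; 21 = 3 × 7; 22 = 2 × 11 — all composite.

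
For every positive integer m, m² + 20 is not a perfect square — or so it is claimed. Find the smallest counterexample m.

m = 4

A counterexample is any positive integer m such that m² + 20 is a perfect square; we check each in order.
For m = 1, 2, 3 the conclusion holds.
m = 4: 4² + 20 = 36 = 6², a perfect square.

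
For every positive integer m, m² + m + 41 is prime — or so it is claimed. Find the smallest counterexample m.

m = 40

For m = 1, 2, 3, 4, …, 37, 38, 39 the conclusion holds.
m = 40: m² + m + 41 = 1681 = 41 × 41, composite.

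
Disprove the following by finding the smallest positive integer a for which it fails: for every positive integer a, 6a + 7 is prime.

We need the least positive integer a for which 6a + 7 is not prime.
a = 1: 6a + 7 = 13, prime.
a = 2: 6a + 7 = 19, prime.
a = 3: 6a + 7 = 25 = 5 × 5, composite.

a = 3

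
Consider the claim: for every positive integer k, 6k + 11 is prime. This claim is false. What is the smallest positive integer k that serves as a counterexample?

Check each positive integer k in order until 6k + 11 is not prime.
For k = 1, 2, 3 the conclusion holds.
k = 4: 6k + 11 = 35 = 5 × 7, composite.

k = 4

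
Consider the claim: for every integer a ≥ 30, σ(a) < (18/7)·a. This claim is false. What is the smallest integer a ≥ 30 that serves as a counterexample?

We need the least integer a ≥ 30 for which the claim fails.
For a = 30, 31, 32, 33, …, 45, 46, 47 the conclusion holds.
a = 48: σ(48) = 124; 124 ≥ 864/7.
Hence a = 48 is a counterexample.

a = 48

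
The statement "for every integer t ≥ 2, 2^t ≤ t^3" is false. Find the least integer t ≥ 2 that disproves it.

A counterexample is any integer t ≥ 2 such that 2^t > t^3; we check each in order.
t = 2: 2^t = 4 and t^3 = 8, so 4 ≤ 8.
t = 3: 2^t = 8 and t^3 = 27, so 8 ≤ 27.
t = 4: 2^t = 16 and t^3 = 64, so 16 ≤ 64.
t = 5: 2^t = 32 and t^3 = 125, so 32 ≤ 125.
t = 6: 2^t = 64 and t^3 = 216, so 64 ≤ 216.
t = 7: 2^t = 128 and t^3 = 343, so 128 ≤ 343.
t = 8: 2^t = 256 and t^3 = 512, so 256 ≤ 512.
t = 9: 2^t = 512 and t^3 = 729, so 512 ≤ 729.
t = 10: 2^t = 1024 and t^3 = 1000, so 1024 > 1000.
Thus t = 10 disproves the claim, and no smaller t works.

t = 10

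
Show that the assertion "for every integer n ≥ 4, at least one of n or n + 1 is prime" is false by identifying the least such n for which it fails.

A counterexample is any integer n ≥ 4 such that n, n + 1 are both composite; we check each in order.
For n = 4, 5, 6, 7 the conclusion holds.
n = 8: 8 = 2 × 4; 9 = 3 × 3 — both composite.

n = 8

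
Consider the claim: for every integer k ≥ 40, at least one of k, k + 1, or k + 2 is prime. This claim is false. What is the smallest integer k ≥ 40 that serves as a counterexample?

Check each integer k ≥ 40 in order until k, k + 1, k + 2 are all composite.
The first 4 eligible values, up to k = 43, all satisfy the conclusion.
k = 44: 44 = 2 × 22; 45 = 3 × 15; 46 = 2 × 23 — all composite.
Hence k = 44 is a counterexample.

k = 44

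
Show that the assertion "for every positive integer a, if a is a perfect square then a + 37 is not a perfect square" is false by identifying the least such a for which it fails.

a = 324

We need the least positive integer a for which a is a perfect square but a + 37 is a perfect square.
For a = 1, 4, 9, 16, …, 225, 256, 289 the conclusion holds.
a = 324: 324 = 18² and 324 + 37 = 361 = 19².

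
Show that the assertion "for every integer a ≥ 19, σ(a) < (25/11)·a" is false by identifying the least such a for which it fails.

a = 24

a = 19: σ(19) = 20; 20 < 475/11.
a = 20: σ(20) = 42; 42 < 500/11.
a = 21: σ(21) = 32; 32 < 525/11.
a = 22: σ(22) = 36; 36 < 50.
a = 23: σ(23) = 24; 24 < 575/11.
a = 24: σ(24) = 60; 60 ≥ 600/11.
Hence a = 24 is a counterexample.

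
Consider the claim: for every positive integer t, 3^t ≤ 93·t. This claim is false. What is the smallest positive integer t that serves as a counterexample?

t = 6

Check each positive integer t in order until 3^t > 93·t.
For t = 1, 2, 3, 4, 5 the conclusion holds.
t = 6: 3^t = 729 and 93·t = 558, so 729 > 558.
Thus t = 6 disproves the claim, and no smaller t works.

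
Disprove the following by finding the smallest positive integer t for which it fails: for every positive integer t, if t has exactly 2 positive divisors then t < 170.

We need the least positive integer t for which t has exactly 2 positive divisors but the claim fails.
The first 39 eligible values, up to t = 167, all satisfy the conclusion.
t = 173: τ(173) = 2; 173 ≥ 170.

t = 173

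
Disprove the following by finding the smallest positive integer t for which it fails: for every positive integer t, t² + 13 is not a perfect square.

t = 6

Check each positive integer t in order until t² + 13 is a perfect square.
For t = 1, 2, 3, 4, 5 the conclusion holds.
t = 6: 6² + 13 = 49 = 7², a perfect square.
Thus t = 6 disproves the claim, and no smaller t works.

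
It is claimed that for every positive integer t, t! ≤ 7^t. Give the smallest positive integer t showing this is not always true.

t = 17

The first 16 eligible values, up to t = 16, all satisfy the conclusion.
t = 17: t! = 355687428096000 and 7^t = 232630513987207, so 355687428096000 > 232630513987207.
Hence t = 17 is a counterexample.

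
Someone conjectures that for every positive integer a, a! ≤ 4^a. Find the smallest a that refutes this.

A counterexample is any positive integer a such that a! > 4^a; we check each in order.
a = 1: a! = 1 and 4^a = 4, so 1 ≤ 4.
a = 2: a! = 2 and 4^a = 16, so 2 ≤ 16.
a = 3: a! = 6 and 4^a = 64, so 6 ≤ 64.
a = 4: a! = 24 and 4^a = 256, so 24 ≤ 256.
a = 5: a! = 120 and 4^a = 1024, so 120 ≤ 1024.
a = 6: a! = 720 and 4^a = 4096, so 720 ≤ 4096.
a = 7: a! = 5040 and 4^a = 16384, so 5040 ≤ 16384.
a = 8: a! = 40320 and 4^a = 65536, so 40320 ≤ 65536.
a = 9: a! = 362880 and 4^a = 262144, so 362880 > 262144.

a = 9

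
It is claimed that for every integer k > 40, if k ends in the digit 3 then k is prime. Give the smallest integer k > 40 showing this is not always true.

Check each integer k > 40 in order until k ends in the digit 3 but k is not prime.
For k = 43, 53 the conclusion holds.
k = 63: 63 ends in 3; 63 = 3 × 21, composite.
Thus k = 63 disproves the claim, and no smaller k works.

k = 63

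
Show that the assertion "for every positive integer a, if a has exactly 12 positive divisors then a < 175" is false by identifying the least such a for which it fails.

For a = 60, 72, 84, 90, …, 150, 156, 160 the conclusion holds.
a = 198: τ(198) = 12; 198 ≥ 175.
Thus a = 198 disproves the claim, and no smaller a works.

a = 198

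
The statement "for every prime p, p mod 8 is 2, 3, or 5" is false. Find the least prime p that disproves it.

p = 7

We need the least prime p for which the claim fails.
For p = 2, 3, 5 the conclusion holds.
p = 7: 7 mod 8 = 7 — not in {2, 3, 5}.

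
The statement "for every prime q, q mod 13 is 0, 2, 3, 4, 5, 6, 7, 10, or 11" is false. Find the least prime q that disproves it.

q = 47

We need the least prime q for which the claim fails.
The first 14 eligible values, up to q = 43, all satisfy the conclusion.
q = 47: 47 mod 13 = 8 — not in {0, 2, 3, 4, 5, 6, 7, 10, 11}.
Hence q = 47 is a counterexample.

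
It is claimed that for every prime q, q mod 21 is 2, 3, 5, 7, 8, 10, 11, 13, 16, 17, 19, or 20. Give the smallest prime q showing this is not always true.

q = 43

For q = 2, 3, 5, 7, …, 31, 37, 41 the conclusion holds.
q = 43: 43 mod 21 = 1 — not in {2, 3, 5, 7, 8, 10, 11, 13, 16, 17, 19, 20}.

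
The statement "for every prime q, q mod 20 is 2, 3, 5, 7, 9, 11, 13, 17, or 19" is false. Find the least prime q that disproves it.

q = 41

We need the least prime q for which the claim fails.
For q = 2, 3, 5, 7, …, 29, 31, 37 the conclusion holds.
q = 41: 41 mod 20 = 1 — not in {2, 3, 5, 7, 9, 11, 13, 17, 19}.
Hence q = 41 is a counterexample.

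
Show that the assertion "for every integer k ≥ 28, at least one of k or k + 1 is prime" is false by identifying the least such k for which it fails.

We need the least integer k ≥ 28 for which k, k + 1 are both composite.
k = 28: 29 is prime.
k = 29: 29 is prime.
k = 30: 31 is prime.
k = 31: 31 is prime.
k = 32: 32 = 2 × 16; 33 = 3 × 11 — both composite.

k = 32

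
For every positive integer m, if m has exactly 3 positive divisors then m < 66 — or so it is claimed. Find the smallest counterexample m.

We need the least positive integer m for which m has exactly 3 positive divisors but the claim fails.
For m = 4, 9, 25, 49 the conclusion holds.
m = 121: τ(121) = 3; 121 ≥ 66.
So m = 121 is the smallest counterexample.

m = 121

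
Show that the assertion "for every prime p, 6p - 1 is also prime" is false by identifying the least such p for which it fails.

The first 4 eligible values, up to p = 7, all satisfy the conclusion.
p = 11: 6p - 1 = 65 = 5 × 13, not prime.
Hence p = 11 is a counterexample.

p = 11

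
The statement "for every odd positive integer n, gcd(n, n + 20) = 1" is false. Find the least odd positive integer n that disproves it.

n = 5

n = 1: gcd(1, 21) = 1.
n = 3: gcd(3, 23) = 1.
n = 5: gcd(5, 25) = 5.
Hence n = 5 is a counterexample.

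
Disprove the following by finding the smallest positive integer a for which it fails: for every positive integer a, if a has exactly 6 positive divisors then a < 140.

a = 147

A counterexample is any positive integer a such that a has exactly 6 positive divisors but the claim fails; we check each in order.
For a = 12, 18, 20, 28, …, 116, 117, 124 the conclusion holds.
a = 147: τ(147) = 6; 147 ≥ 140.
So a = 147 is the smallest counterexample.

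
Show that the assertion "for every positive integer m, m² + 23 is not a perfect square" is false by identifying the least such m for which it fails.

For m = 1, 2, 3, 4, 5, 6, 7, 8, 9, 10 the conclusion holds.
m = 11: 11² + 23 = 144 = 12², a perfect square.

m = 11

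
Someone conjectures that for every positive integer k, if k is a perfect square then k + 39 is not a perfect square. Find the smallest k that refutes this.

A counterexample is any positive integer k such that k is a perfect square but k + 39 is a perfect square; we check each in order.
k = 1: 1 + 39 = 40, not a perfect square.
k = 4: 4 + 39 = 43, not a perfect square.
k = 9: 9 + 39 = 48, not a perfect square.
k = 16: 16 + 39 = 55, not a perfect square.
k = 25: 25 = 5² and 25 + 39 = 64 = 8².

k = 25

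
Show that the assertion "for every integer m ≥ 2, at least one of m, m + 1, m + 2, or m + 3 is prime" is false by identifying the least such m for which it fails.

m = 24

Check each integer m ≥ 2 in order until m, m + 1, m + 2, m + 3 are all composite.
The first 22 eligible values, up to m = 23, all satisfy the conclusion.
m = 24: 24 = 2 × 12; 25 = 5 × 5; 26 = 2 × 13; 27 = 3 × 9 — all composite.
Hence m = 24 is a counterexample.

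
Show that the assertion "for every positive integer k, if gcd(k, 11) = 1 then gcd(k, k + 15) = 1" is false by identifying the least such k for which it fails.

k = 3

We need the least positive integer k for which gcd(k, 11) = 1 but gcd(k, k + 15) > 1.
k = 1: gcd(1, 16) = 1.
k = 2: gcd(2, 17) = 1.
k = 3: gcd(3, 18) = 3.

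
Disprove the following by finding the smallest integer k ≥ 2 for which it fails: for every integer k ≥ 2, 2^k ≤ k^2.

k = 2: 2^k = 4 and k^2 = 4, so 4 ≤ 4.
k = 3: 2^k = 8 and k^2 = 9, so 8 ≤ 9.
k = 4: 2^k = 16 and k^2 = 16, so 16 ≤ 16.
k = 5: 2^k = 32 and k^2 = 25, so 32 > 25.

k = 5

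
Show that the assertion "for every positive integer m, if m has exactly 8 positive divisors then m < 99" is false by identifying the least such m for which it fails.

We need the least positive integer m for which m has exactly 8 positive divisors but the claim fails.
For m = 24, 30, 40, 42, 54, 56, 66, 70, 78, 88 the conclusion holds.
m = 102: τ(102) = 8; 102 ≥ 99.
Hence m = 102 is a counterexample.

m = 102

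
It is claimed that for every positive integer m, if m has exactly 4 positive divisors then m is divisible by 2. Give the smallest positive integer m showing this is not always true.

m = 15

A counterexample is any positive integer m such that m has exactly 4 positive divisors but m is not divisible by 2; we check each in order.
For m = 6, 8, 10, 14 the conclusion holds.
m = 15: τ(15) = 4; 15 mod 2 = 1.
Thus m = 15 disproves the claim, and no smaller m works.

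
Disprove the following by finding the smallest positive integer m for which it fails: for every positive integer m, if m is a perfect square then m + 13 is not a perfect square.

A counterexample is any positive integer m such that m is a perfect square but m + 13 is a perfect square; we check each in order.
The first 5 eligible values, up to m = 25, all satisfy the conclusion.
m = 36: 36 = 6² and 36 + 13 = 49 = 7².

m = 36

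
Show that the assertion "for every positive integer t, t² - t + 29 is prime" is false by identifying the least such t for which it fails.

t = 3

For t = 1, 2 the conclusion holds.
t = 3: t² - t + 29 = 35 = 5 × 7, composite.
So t = 3 is the smallest counterexample.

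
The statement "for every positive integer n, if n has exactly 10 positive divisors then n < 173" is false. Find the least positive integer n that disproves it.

n = 176

n = 48: τ(48) = 10; 48 < 173.
n = 80: τ(80) = 10; 80 < 173.
n = 112: τ(112) = 10; 112 < 173.
n = 162: τ(162) = 10; 162 < 173.
n = 176: τ(176) = 10; 176 ≥ 173.
So n = 176 is the smallest counterexample.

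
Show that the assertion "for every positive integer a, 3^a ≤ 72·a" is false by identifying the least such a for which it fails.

a = 6

For a = 1, 2, 3, 4, 5 the conclusion holds.
a = 6: 3^a = 729 and 72·a = 432, so 729 > 432.
So a = 6 is the smallest counterexample.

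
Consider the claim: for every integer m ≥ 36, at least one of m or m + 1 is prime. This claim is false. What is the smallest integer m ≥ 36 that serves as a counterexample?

m = 38

A counterexample is any integer m ≥ 36 such that m, m + 1 are both composite; we check each in order.
m = 36: 37 is prime.
m = 37: 37 is prime.
m = 38: 38 = 2 × 19; 39 = 3 × 13 — both composite.
Thus m = 38 disproves the claim, and no smaller m works.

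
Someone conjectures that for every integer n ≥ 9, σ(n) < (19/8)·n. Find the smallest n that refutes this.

For n = 9, 10, 11, 12, …, 21, 22, 23 the conclusion holds.
n = 24: σ(24) = 60; 60 ≥ 57.
Thus n = 24 disproves the claim, and no smaller n works.

n = 24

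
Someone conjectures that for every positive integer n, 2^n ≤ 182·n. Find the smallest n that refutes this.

n = 11

Check each positive integer n in order until 2^n > 182·n.
For n = 1, 2, 3, 4, 5, 6, 7, 8, 9, 10 the conclusion holds.
n = 11: 2^n = 2048 and 182·n = 2002, so 2048 > 2002.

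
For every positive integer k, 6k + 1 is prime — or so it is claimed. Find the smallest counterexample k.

k = 4

For k = 1, 2, 3 the conclusion holds.
k = 4: 6k + 1 = 25 = 5 × 5, composite.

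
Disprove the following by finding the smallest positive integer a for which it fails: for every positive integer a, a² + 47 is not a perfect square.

A counterexample is any positive integer a such that a² + 47 is a perfect square; we check each in order.
For a = 1, 2, 3, 4, …, 20, 21, 22 the conclusion holds.
a = 23: 23² + 47 = 576 = 24², a perfect square.
So a = 23 is the smallest counterexample.

a = 23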